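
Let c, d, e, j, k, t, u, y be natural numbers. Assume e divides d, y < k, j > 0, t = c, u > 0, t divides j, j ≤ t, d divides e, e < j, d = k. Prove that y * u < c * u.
Since t divides j and j > 0, t ≤ j. Since j ≤ t, j = t. t = c, so j = c. e divides d and d divides e, thus e = d. d = k, so e = k. e < j, so k < j. j = c, so k < c. y < k, so y < c. Combined with u > 0, by multiplying by a positive, y * u < c * u.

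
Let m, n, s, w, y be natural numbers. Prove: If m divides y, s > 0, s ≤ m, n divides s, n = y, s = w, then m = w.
From n = y and n divides s, y divides s. Since m divides y, m divides s. Since s > 0, m ≤ s. Since s ≤ m, m = s. Since s = w, m = w.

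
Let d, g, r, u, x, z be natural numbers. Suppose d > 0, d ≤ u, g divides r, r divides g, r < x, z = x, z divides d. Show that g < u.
From r divides g and g divides r, r = g. Since r < x, g < x. From z = x and z divides d, x divides d. d > 0, so x ≤ d. Since g < x, g < d. Since d ≤ u, g < u.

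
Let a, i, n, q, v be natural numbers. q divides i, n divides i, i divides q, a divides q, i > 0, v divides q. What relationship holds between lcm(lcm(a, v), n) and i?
lcm(lcm(a, v), n) ≤ i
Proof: Because q divides i and i divides q, q = i. Since a divides q and v divides q, lcm(a, v) divides q. Since q = i, lcm(a, v) divides i. n divides i, so lcm(lcm(a, v), n) divides i. i > 0, so lcm(lcm(a, v), n) ≤ i.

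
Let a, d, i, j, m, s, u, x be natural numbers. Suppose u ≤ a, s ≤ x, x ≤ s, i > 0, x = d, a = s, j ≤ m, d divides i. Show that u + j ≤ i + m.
s ≤ x and x ≤ s, therefore s = x. x = d, so s = d. Because a = s and u ≤ a, u ≤ s. Since s = d, u ≤ d. d divides i and i > 0, hence d ≤ i. u ≤ d, so u ≤ i. j ≤ m, so u + j ≤ i + m.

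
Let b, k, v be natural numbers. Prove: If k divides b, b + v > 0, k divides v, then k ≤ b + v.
k divides b and k divides v, hence k divides b + v. Since b + v > 0, k ≤ b + v.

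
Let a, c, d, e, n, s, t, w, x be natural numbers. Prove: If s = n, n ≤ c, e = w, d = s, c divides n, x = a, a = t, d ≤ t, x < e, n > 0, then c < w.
d = s and s = n, therefore d = n. Because c divides n and n > 0, c ≤ n. Since n ≤ c, n = c. From d = n, d = c. Since d ≤ t, c ≤ t. e = w and x < e, so x < w. x = a, so a < w. Since a = t, t < w. c ≤ t, so c < w.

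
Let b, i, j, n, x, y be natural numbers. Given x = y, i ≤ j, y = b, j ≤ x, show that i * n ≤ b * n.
x = y and y = b, thus x = b. From i ≤ j and j ≤ x, i ≤ x. Since x = b, i ≤ b. By multiplying by a non-negative, i * n ≤ b * n.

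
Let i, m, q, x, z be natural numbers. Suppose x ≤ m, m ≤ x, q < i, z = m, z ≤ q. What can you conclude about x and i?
x < i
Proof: Since m ≤ x and x ≤ m, m = x. z ≤ q and q < i, therefore z < i. z = m, so m < i. m = x, so x < i.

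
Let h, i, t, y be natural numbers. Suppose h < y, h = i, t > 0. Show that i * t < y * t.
h = i and h < y, so i < y. Because t > 0, by multiplying by a positive, i * t < y * t.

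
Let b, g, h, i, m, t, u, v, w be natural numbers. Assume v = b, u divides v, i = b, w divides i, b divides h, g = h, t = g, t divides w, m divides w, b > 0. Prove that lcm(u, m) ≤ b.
Since v = b and u divides v, u divides b. i = b and w divides i, so w divides b. Because t = g and t divides w, g divides w. g = h, so h divides w. Because b divides h, b divides w. w divides b, so w = b. m divides w, so m divides b. u divides b, so lcm(u, m) divides b. b > 0, so lcm(u, m) ≤ b.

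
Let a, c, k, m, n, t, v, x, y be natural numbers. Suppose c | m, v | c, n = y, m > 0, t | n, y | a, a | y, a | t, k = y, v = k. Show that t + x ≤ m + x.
From a | y and y | a, a = y. Since a | t, y | t. n = y and t | n, hence t | y. y | t, so y = t. k = y, so k = t. v | c and c | m, thus v | m. Since v = k, k | m. Since m > 0, k ≤ m. Since k = t, t ≤ m. Then t + x ≤ m + x.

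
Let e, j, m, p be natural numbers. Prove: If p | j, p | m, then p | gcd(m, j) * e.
From p | m and p | j, p | gcd(m, j). Then p | gcd(m, j) * e.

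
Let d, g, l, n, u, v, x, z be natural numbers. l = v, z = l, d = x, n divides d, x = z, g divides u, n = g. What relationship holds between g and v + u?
g divides v + u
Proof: Since x = z and z = l, x = l. d = x and n divides d, so n divides x. Since x = l, n divides l. n = g, so g divides l. l = v, so g divides v. g divides u, so g divides v + u.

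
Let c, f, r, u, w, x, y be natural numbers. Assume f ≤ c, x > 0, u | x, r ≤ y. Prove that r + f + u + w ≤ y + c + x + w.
Since r ≤ y and f ≤ c, r + f ≤ y + c. Since u | x and x > 0, u ≤ x. r + f ≤ y + c, so r + f + u ≤ y + c + x. Then r + f + u + w ≤ y + c + x + w.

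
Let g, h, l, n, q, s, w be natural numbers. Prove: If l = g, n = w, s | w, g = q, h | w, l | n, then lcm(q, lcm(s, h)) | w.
Because l = g and g = q, l = q. From n = w and l | n, l | w. Since l = q, q | w. From s | w and h | w, lcm(s, h) | w. q | w, so lcm(q, lcm(s, h)) | w.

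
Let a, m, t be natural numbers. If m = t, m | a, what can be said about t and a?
t | a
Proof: m = t and m | a. By substitution, t | a.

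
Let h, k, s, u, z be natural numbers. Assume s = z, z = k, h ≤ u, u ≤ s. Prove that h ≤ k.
s = z and z = k, so s = k. h ≤ u and u ≤ s, so h ≤ s. s = k, so h ≤ k.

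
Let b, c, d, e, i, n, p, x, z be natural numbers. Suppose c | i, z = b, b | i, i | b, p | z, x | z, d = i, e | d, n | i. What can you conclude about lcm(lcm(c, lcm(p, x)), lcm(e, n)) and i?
lcm(lcm(c, lcm(p, x)), lcm(e, n)) | i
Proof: b | i and i | b, thus b = i. z = b, so z = i. p | z and x | z, so lcm(p, x) | z. z = i, so lcm(p, x) | i. From c | i, lcm(c, lcm(p, x)) | i. d = i and e | d, therefore e | i. Since n | i, lcm(e, n) | i. lcm(c, lcm(p, x)) | i, so lcm(lcm(c, lcm(p, x)), lcm(e, n)) | i.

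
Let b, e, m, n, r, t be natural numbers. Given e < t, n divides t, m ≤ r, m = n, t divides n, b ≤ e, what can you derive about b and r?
b < r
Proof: t divides n and n divides t, so t = n. Since e < t, e < n. m = n and m ≤ r, so n ≤ r. e < n, so e < r. Because b ≤ e, b < r.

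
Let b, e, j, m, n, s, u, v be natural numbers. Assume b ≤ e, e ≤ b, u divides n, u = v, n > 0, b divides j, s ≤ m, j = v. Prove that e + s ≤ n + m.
b ≤ e and e ≤ b, hence b = e. j = v and b divides j, therefore b divides v. u = v and u divides n, thus v divides n. Because b divides v, b divides n. Since n > 0, b ≤ n. b = e, so e ≤ n. s ≤ m, so e + s ≤ n + m.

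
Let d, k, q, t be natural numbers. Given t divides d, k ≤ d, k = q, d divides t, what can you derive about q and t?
q ≤ t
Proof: Because d divides t and t divides d, d = t. From k = q and k ≤ d, q ≤ d. d = t, so q ≤ t.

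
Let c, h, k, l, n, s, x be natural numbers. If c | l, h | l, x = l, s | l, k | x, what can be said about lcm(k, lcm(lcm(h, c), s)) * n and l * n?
lcm(k, lcm(lcm(h, c), s)) * n | l * n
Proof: x = l and k | x, so k | l. h | l and c | l, so lcm(h, c) | l. Because s | l, lcm(lcm(h, c), s) | l. Because k | l, lcm(k, lcm(lcm(h, c), s)) | l. Then lcm(k, lcm(lcm(h, c), s)) * n | l * n.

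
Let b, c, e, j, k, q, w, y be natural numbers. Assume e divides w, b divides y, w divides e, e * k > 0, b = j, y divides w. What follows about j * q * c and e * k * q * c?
j * q * c ≤ e * k * q * c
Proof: Since w divides e and e divides w, w = e. Because b = j and b divides y, j divides y. From y divides w, j divides w. w = e, so j divides e. Then j divides e * k. Since e * k > 0, j ≤ e * k. By multiplying by a non-negative, j * q ≤ e * k * q. By multiplying by a non-negative, j * q * c ≤ e * k * q * c.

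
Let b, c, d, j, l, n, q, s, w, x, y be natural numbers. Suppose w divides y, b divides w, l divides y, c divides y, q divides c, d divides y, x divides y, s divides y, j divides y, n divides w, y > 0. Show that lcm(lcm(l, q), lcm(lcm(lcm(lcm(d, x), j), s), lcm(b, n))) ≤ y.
q divides c and c divides y, hence q divides y. Since l divides y, lcm(l, q) divides y. d divides y and x divides y, thus lcm(d, x) divides y. Since j divides y, lcm(lcm(d, x), j) divides y. From s divides y, lcm(lcm(lcm(d, x), j), s) divides y. b divides w and n divides w, thus lcm(b, n) divides w. w divides y, so lcm(b, n) divides y. lcm(lcm(lcm(d, x), j), s) divides y, so lcm(lcm(lcm(lcm(d, x), j), s), lcm(b, n)) divides y. Since lcm(l, q) divides y, lcm(lcm(l, q), lcm(lcm(lcm(lcm(d, x), j), s), lcm(b, n))) divides y. Because y > 0, lcm(lcm(l, q), lcm(lcm(lcm(lcm(d, x), j), s), lcm(b, n))) ≤ y.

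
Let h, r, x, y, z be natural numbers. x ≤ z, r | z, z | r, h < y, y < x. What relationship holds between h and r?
h < r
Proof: z | r and r | z, hence z = r. Because y < x and x ≤ z, y < z. Since z = r, y < r. h < y, so h < r.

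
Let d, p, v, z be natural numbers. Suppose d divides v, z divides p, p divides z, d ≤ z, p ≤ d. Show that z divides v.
From p divides z and z divides p, p = z. Since p ≤ d, z ≤ d. From d ≤ z, d = z. d divides v, so z divides v.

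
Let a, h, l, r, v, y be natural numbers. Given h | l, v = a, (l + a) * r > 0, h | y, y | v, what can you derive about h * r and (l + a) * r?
h * r ≤ (l + a) * r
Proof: From v = a and y | v, y | a. Since h | y, h | a. h | l, so h | l + a. Then h * r | (l + a) * r. Since (l + a) * r > 0, h * r ≤ (l + a) * r.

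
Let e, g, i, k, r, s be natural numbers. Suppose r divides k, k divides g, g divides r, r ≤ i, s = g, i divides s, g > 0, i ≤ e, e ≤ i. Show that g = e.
r divides k and k divides g, thus r divides g. g divides r, so r = g. Since r ≤ i, g ≤ i. s = g and i divides s, thus i divides g. From g > 0, i ≤ g. g ≤ i, so g = i. i ≤ e and e ≤ i, thus i = e. Since g = i, g = e.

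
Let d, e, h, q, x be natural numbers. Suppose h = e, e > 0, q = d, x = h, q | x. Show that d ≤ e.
x = h and h = e, hence x = e. Since q | x, q | e. Since e > 0, q ≤ e. Since q = d, d ≤ e.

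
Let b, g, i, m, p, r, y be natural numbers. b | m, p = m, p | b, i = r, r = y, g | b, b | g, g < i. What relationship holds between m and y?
m < y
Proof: Because p = m and p | b, m | b. b | m, so b = m. Since i = r and r = y, i = y. g | b and b | g, therefore g = b. Since g < i, b < i. Since i = y, b < y. b = m, so m < y.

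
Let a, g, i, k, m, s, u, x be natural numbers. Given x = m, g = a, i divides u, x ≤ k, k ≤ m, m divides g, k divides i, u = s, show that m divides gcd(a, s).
g = a and m divides g, therefore m divides a. x = m and x ≤ k, so m ≤ k. Since k ≤ m, k = m. u = s and i divides u, so i divides s. k divides i, so k divides s. Since k = m, m divides s. Since m divides a, m divides gcd(a, s).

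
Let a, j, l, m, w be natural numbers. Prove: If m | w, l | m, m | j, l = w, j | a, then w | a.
l = w and l | m, hence w | m. Since m | w, m = w. m | j and j | a, thus m | a. Since m = w, w | a.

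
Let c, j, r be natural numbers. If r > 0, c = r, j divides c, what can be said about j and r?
j ≤ r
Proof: Since c = r and j divides c, j divides r. r > 0, so j ≤ r.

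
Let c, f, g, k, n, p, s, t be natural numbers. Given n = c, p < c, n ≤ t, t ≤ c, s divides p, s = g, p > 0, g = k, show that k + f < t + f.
s = g and g = k, hence s = k. s divides p, so k divides p. p > 0, so k ≤ p. n = c and n ≤ t, so c ≤ t. Since t ≤ c, c = t. Since p < c, p < t. Since k ≤ p, k < t. Then k + f < t + f.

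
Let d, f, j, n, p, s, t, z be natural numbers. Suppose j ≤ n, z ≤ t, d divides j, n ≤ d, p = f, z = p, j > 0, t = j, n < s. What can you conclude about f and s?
f < s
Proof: d divides j and j > 0, hence d ≤ j. From n ≤ d, n ≤ j. j ≤ n, so j = n. z = p and z ≤ t, so p ≤ t. Since p = f, f ≤ t. t = j, so f ≤ j. j = n, so f ≤ n. n < s, so f < s.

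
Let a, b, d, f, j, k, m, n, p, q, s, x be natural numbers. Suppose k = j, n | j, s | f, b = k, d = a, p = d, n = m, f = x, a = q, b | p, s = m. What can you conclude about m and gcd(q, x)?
m | gcd(q, x)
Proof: Because n = m and n | j, m | j. b = k and k = j, so b = j. b | p, so j | p. p = d, so j | d. d = a, so j | a. Since m | j, m | a. a = q, so m | q. s = m and s | f, therefore m | f. Since f = x, m | x. Since m | q, m | gcd(q, x).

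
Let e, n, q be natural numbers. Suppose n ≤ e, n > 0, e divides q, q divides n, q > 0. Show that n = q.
e divides q and q > 0, therefore e ≤ q. Since n ≤ e, n ≤ q. From q divides n and n > 0, q ≤ n. Because n ≤ q, n = q.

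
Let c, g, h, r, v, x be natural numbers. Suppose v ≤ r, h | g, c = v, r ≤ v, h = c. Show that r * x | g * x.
h = c and c = v, so h = v. v ≤ r and r ≤ v, therefore v = r. Since h = v, h = r. h | g, so r | g. Then r * x | g * x.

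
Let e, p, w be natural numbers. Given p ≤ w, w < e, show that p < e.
From p ≤ w and w < e, by transitivity, p < e.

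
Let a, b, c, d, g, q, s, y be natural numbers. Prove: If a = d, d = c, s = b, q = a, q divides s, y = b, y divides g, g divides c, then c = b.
a = d and d = c, thus a = c. From q = a and q divides s, a divides s. Since s = b, a divides b. Since a = c, c divides b. y = b and y divides g, so b divides g. g divides c, so b divides c. c divides b, so c = b.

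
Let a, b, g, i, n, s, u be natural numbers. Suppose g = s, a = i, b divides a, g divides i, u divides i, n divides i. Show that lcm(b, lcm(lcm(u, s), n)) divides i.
Since a = i and b divides a, b divides i. g = s and g divides i, thus s divides i. u divides i, so lcm(u, s) divides i. Since n divides i, lcm(lcm(u, s), n) divides i. b divides i, so lcm(b, lcm(lcm(u, s), n)) divides i.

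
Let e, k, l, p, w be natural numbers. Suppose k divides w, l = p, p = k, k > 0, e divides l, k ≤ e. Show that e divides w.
l = p and p = k, so l = k. e divides l, so e divides k. Since k > 0, e ≤ k. Since k ≤ e, k = e. Since k divides w, e divides w.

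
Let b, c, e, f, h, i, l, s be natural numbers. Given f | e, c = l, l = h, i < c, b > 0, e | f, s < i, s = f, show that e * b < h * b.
Because f | e and e | f, f = e. From s = f and s < i, f < i. Since f = e, e < i. Since c = l and l = h, c = h. Since i < c, i < h. Since e < i, e < h. b > 0, so e * b < h * b.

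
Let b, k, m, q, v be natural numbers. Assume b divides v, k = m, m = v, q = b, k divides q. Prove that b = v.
k = m and m = v, hence k = v. q = b and k divides q, hence k divides b. Since k = v, v divides b. b divides v, so b = v.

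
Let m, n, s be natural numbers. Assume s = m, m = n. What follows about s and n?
s = n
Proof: Since s = m and m = n, by transitivity, s = n.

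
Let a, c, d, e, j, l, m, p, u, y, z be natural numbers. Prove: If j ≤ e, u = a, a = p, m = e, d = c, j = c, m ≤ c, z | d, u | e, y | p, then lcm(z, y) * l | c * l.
d = c and z | d, so z | c. m = e and m ≤ c, so e ≤ c. j = c and j ≤ e, therefore c ≤ e. e ≤ c, so e = c. u = a and a = p, therefore u = p. Since u | e, p | e. e = c, so p | c. Since y | p, y | c. z | c, so lcm(z, y) | c. Then lcm(z, y) * l | c * l.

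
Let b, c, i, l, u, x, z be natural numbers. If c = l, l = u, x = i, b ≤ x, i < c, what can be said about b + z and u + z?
b + z < u + z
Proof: c = l and l = u, therefore c = u. x = i and b ≤ x, hence b ≤ i. Since i < c, b < c. Since c = u, b < u. Then b + z < u + z.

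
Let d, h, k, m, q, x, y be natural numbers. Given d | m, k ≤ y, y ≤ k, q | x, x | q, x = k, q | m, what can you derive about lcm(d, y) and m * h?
lcm(d, y) | m * h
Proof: k ≤ y and y ≤ k, thus k = y. q | x and x | q, therefore q = x. x = k, so q = k. Since q | m, k | m. k = y, so y | m. d | m, so lcm(d, y) | m. Then lcm(d, y) | m * h.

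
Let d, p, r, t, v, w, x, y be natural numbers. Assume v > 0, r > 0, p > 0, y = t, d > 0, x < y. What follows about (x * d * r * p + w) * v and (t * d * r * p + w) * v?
(x * d * r * p + w) * v < (t * d * r * p + w) * v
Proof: y = t and x < y, therefore x < t. From d > 0, by multiplying by a positive, x * d < t * d. Using r > 0, by multiplying by a positive, x * d * r < t * d * r. Using p > 0, by multiplying by a positive, x * d * r * p < t * d * r * p. Then x * d * r * p + w < t * d * r * p + w. Since v > 0, by multiplying by a positive, (x * d * r * p + w) * v < (t * d * r * p + w) * v.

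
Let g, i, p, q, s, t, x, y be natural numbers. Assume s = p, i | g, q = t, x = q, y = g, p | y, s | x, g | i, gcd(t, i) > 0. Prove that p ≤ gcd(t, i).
x = q and q = t, so x = t. From s = p and s | x, p | x. Since x = t, p | t. Because g | i and i | g, g = i. Since y = g, y = i. p | y, so p | i. Since p | t, p | gcd(t, i). From gcd(t, i) > 0, p ≤ gcd(t, i).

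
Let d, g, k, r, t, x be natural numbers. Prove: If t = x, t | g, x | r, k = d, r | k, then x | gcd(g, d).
t = x and t | g, therefore x | g. k = d and r | k, hence r | d. From x | r, x | d. x | g, so x | gcd(g, d).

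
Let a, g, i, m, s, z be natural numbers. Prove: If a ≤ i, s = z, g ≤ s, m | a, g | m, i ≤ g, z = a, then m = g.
a ≤ i and i ≤ g, therefore a ≤ g. Because s = z and z = a, s = a. g ≤ s, so g ≤ a. From a ≤ g, a = g. From m | a, m | g. Since g | m, m = g.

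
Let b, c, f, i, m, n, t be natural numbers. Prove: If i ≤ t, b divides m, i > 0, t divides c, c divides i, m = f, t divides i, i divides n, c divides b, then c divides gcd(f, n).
m = f and b divides m, therefore b divides f. Since c divides b, c divides f. t divides i and i > 0, thus t ≤ i. Because i ≤ t, t = i. t divides c, so i divides c. Because c divides i, i = c. Since i divides n, c divides n. Since c divides f, c divides gcd(f, n).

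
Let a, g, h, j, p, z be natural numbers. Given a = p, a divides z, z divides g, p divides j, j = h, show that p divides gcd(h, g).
From j = h and p divides j, p divides h. Because a = p and a divides z, p divides z. Since z divides g, p divides g. p divides h, so p divides gcd(h, g).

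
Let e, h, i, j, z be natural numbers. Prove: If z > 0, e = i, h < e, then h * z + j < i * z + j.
e = i and h < e, so h < i. z > 0, so h * z < i * z. Then h * z + j < i * z + j.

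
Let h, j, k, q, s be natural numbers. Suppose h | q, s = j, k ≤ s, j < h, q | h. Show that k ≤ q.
s = j and k ≤ s, thus k ≤ j. Since h | q and q | h, h = q. Since j < h, j < q. Since k ≤ j, k < q. Then k ≤ q.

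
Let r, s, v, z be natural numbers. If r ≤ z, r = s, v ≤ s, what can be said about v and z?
v ≤ z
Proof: Because r = s and r ≤ z, s ≤ z. v ≤ s, so v ≤ z.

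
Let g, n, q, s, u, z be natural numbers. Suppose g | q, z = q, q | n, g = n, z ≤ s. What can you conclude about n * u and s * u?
n * u ≤ s * u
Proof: g = n and g | q, hence n | q. q | n, so q = n. Because z = q, z = n. Since z ≤ s, n ≤ s. Then n * u ≤ s * u.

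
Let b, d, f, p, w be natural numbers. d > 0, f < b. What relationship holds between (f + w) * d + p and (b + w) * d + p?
(f + w) * d + p < (b + w) * d + p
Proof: From f < b, f + w < b + w. From d > 0, by multiplying by a positive, (f + w) * d < (b + w) * d. Then (f + w) * d + p < (b + w) * d + p.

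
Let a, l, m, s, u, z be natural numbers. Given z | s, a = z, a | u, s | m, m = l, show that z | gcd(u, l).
a = z and a | u, hence z | u. Because z | s and s | m, z | m. Since m = l, z | l. Since z | u, z | gcd(u, l).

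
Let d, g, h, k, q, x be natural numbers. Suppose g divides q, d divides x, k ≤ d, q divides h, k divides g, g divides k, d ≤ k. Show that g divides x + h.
Since d ≤ k and k ≤ d, d = k. From k divides g and g divides k, k = g. d = k, so d = g. d divides x, so g divides x. g divides q and q divides h, hence g divides h. g divides x, so g divides x + h.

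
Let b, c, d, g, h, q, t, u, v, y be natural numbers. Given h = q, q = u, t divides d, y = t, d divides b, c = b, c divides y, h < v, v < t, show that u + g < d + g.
From h = q and q = u, h = u. From c = b and c divides y, b divides y. d divides b, so d divides y. Since y = t, d divides t. t divides d, so t = d. From h < v and v < t, h < t. t = d, so h < d. h = u, so u < d. Then u + g < d + g.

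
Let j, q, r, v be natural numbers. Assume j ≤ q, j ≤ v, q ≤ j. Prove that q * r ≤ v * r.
Since j ≤ q and q ≤ j, j = q. Since j ≤ v, q ≤ v. Then q * r ≤ v * r.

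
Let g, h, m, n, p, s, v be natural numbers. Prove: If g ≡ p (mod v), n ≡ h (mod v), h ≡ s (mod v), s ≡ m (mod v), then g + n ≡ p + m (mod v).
n ≡ h (mod v) and h ≡ s (mod v), thus n ≡ s (mod v). s ≡ m (mod v), so n ≡ m (mod v). Combining with g ≡ p (mod v), by adding congruences, g + n ≡ p + m (mod v).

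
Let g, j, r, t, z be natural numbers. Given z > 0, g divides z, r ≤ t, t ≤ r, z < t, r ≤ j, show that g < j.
t ≤ r and r ≤ t, hence t = r. Since g divides z and z > 0, g ≤ z. z < t, so g < t. Since t = r, g < r. Since r ≤ j, g < j.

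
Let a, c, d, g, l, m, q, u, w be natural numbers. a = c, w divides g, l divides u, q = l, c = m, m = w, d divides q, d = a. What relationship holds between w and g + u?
w divides g + u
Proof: From c = m and m = w, c = w. q = l and d divides q, thus d divides l. l divides u, so d divides u. Since d = a, a divides u. From a = c, c divides u. From c = w, w divides u. Since w divides g, w divides g + u.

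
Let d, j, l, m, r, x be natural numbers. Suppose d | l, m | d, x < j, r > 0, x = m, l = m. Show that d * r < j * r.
From l = m and d | l, d | m. Since m | d, m = d. x = m and x < j, hence m < j. m = d, so d < j. r > 0, so d * r < j * r.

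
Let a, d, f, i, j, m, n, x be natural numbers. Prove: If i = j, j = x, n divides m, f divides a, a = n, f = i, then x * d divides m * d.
i = j and j = x, so i = x. a = n and f divides a, hence f divides n. Since n divides m, f divides m. Since f = i, i divides m. Since i = x, x divides m. Then x * d divides m * d.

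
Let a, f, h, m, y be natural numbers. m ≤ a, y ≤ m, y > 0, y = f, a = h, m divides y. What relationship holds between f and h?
f ≤ h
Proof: From m divides y and y > 0, m ≤ y. Since y ≤ m, m = y. Since y = f, m = f. From a = h and m ≤ a, m ≤ h. m = f, so f ≤ h.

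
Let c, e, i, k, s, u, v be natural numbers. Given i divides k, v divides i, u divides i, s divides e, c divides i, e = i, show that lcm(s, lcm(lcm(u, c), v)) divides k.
e = i and s divides e, hence s divides i. u divides i and c divides i, hence lcm(u, c) divides i. v divides i, so lcm(lcm(u, c), v) divides i. s divides i, so lcm(s, lcm(lcm(u, c), v)) divides i. Because i divides k, lcm(s, lcm(lcm(u, c), v)) divides k.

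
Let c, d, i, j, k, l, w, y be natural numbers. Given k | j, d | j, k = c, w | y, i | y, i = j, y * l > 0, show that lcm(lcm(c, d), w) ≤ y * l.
From k = c and k | j, c | j. Since d | j, lcm(c, d) | j. i = j and i | y, thus j | y. lcm(c, d) | j, so lcm(c, d) | y. w | y, so lcm(lcm(c, d), w) | y. Then lcm(lcm(c, d), w) | y * l. Since y * l > 0, lcm(lcm(c, d), w) ≤ y * l.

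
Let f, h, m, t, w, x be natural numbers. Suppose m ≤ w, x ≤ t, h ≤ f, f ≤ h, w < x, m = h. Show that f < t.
Because h ≤ f and f ≤ h, h = f. Since m = h, m = f. Since m ≤ w, f ≤ w. w < x and x ≤ t, therefore w < t. Since f ≤ w, f < t.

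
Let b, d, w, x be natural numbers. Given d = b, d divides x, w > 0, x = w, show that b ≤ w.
x = w and d divides x, thus d divides w. Since w > 0, d ≤ w. d = b, so b ≤ w.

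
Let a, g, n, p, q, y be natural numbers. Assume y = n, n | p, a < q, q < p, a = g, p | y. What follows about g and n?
g < n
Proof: Since y = n and p | y, p | n. Because n | p, p = n. a < q and q < p, so a < p. Since a = g, g < p. Because p = n, g < n.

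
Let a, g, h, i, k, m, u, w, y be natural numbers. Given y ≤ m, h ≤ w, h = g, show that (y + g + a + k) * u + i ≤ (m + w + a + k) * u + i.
Since h = g and h ≤ w, g ≤ w. Since y ≤ m, y + g ≤ m + w. Then y + g + a ≤ m + w + a. Then y + g + a + k ≤ m + w + a + k. By multiplying by a non-negative, (y + g + a + k) * u ≤ (m + w + a + k) * u. Then (y + g + a + k) * u + i ≤ (m + w + a + k) * u + i.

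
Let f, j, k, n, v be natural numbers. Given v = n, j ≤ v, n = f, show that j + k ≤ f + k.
Since v = n and n = f, v = f. j ≤ v, so j ≤ f. Then j + k ≤ f + k.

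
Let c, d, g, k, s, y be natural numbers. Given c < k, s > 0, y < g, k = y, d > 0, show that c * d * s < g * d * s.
k = y and c < k, hence c < y. y < g, so c < g. Combining with d > 0, by multiplying by a positive, c * d < g * d. Combining with s > 0, by multiplying by a positive, c * d * s < g * d * s.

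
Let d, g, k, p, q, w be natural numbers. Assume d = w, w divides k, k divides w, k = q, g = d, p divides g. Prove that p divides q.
w divides k and k divides w, therefore w = k. Since d = w, d = k. k = q, so d = q. Because g = d and p divides g, p divides d. Since d = q, p divides q.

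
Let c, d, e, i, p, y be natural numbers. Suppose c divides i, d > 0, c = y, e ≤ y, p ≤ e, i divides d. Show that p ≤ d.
p ≤ e and e ≤ y, hence p ≤ y. Because c divides i and i divides d, c divides d. Since c = y, y divides d. Since d > 0, y ≤ d. Since p ≤ y, p ≤ d.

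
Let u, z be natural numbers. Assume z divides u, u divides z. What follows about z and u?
z = u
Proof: z divides u and u divides z. By mutual divisibility, z = u.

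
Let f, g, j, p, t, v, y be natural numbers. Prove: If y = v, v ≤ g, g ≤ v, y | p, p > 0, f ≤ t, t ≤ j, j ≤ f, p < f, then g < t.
Since v ≤ g and g ≤ v, v = g. y = v, so y = g. y | p and p > 0, thus y ≤ p. t ≤ j and j ≤ f, thus t ≤ f. f ≤ t, so f = t. Since p < f, p < t. Since y ≤ p, y < t. Since y = g, g < t.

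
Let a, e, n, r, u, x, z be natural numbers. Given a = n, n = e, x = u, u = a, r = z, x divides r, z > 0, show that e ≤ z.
a = n and n = e, hence a = e. x = u and u = a, therefore x = a. r = z and x divides r, therefore x divides z. Because z > 0, x ≤ z. Because x = a, a ≤ z. a = e, so e ≤ z.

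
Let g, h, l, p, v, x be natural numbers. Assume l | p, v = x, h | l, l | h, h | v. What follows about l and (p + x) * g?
l | (p + x) * g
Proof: Since h | l and l | h, h = l. Since h | v, l | v. Since v = x, l | x. Since l | p, l | p + x. Then l | (p + x) * g.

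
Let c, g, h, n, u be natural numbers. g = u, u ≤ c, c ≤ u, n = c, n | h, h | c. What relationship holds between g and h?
g = h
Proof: u ≤ c and c ≤ u, thus u = c. g = u, so g = c. From n = c and n | h, c | h. From h | c, c = h. Since g = c, g = h.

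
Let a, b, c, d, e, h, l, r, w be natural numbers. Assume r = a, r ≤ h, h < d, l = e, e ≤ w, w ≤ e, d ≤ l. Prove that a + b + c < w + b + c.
Since r ≤ h and h < d, r < d. Because e ≤ w and w ≤ e, e = w. Since l = e, l = w. Since d ≤ l, d ≤ w. Since r < d, r < w. r = a, so a < w. Then a + b < w + b. Then a + b + c < w + b + c.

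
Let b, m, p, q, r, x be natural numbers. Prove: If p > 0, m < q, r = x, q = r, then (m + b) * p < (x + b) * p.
q = r and r = x, so q = x. m < q, so m < x. Then m + b < x + b. Since p > 0, by multiplying by a positive, (m + b) * p < (x + b) * p.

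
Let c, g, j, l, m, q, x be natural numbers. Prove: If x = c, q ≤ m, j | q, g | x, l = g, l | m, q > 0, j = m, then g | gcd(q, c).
Because j = m and j | q, m | q. Since q > 0, m ≤ q. q ≤ m, so m = q. l = g and l | m, hence g | m. m = q, so g | q. x = c and g | x, hence g | c. Since g | q, g | gcd(q, c).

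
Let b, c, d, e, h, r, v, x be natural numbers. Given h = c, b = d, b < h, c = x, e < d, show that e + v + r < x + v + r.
Since h = c and c = x, h = x. From b = d and b < h, d < h. Since e < d, e < h. From h = x, e < x. Then e + v < x + v. Then e + v + r < x + v + r.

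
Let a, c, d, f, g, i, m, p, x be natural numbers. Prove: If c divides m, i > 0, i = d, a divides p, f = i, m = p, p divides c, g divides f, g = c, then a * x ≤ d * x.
Because m = p and c divides m, c divides p. p divides c, so c = p. Since g = c, g = p. From g divides f, p divides f. a divides p, so a divides f. Since f = i, a divides i. Since i > 0, a ≤ i. Because i = d, a ≤ d. By multiplying by a non-negative, a * x ≤ d * x.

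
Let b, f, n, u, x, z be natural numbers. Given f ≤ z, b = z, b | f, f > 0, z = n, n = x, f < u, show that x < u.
b = z and b | f, therefore z | f. Since f > 0, z ≤ f. f ≤ z, so f = z. z = n, so f = n. From n = x, f = x. Since f < u, x < u.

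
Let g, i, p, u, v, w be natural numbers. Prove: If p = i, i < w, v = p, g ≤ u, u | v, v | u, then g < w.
Because u | v and v | u, u = v. v = p, so u = p. From p = i, u = i. g ≤ u, so g ≤ i. Since i < w, g < w.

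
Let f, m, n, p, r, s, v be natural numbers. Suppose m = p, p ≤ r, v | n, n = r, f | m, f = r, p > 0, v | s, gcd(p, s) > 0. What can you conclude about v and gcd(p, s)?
v ≤ gcd(p, s)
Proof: m = p and f | m, therefore f | p. From p > 0, f ≤ p. f = r, so r ≤ p. Since p ≤ r, r = p. n = r and v | n, hence v | r. r = p, so v | p. v | s, so v | gcd(p, s). Because gcd(p, s) > 0, v ≤ gcd(p, s).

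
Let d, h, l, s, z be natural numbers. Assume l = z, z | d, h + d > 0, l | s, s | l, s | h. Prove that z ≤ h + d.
s | l and l | s, hence s = l. l = z, so s = z. Since s | h, z | h. z | d, so z | h + d. h + d > 0, so z ≤ h + d.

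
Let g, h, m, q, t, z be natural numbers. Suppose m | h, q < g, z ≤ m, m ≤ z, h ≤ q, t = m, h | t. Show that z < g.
t = m and h | t, therefore h | m. Since m | h, h = m. Because m ≤ z and z ≤ m, m = z. Since h = m, h = z. Because h ≤ q and q < g, h < g. Since h = z, z < g.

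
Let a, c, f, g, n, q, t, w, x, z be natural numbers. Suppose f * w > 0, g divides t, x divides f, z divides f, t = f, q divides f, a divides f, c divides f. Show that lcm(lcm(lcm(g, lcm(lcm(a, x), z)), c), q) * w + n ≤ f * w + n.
From t = f and g divides t, g divides f. From a divides f and x divides f, lcm(a, x) divides f. z divides f, so lcm(lcm(a, x), z) divides f. Since g divides f, lcm(g, lcm(lcm(a, x), z)) divides f. Since c divides f, lcm(lcm(g, lcm(lcm(a, x), z)), c) divides f. Because q divides f, lcm(lcm(lcm(g, lcm(lcm(a, x), z)), c), q) divides f. Then lcm(lcm(lcm(g, lcm(lcm(a, x), z)), c), q) * w divides f * w. f * w > 0, so lcm(lcm(lcm(g, lcm(lcm(a, x), z)), c), q) * w ≤ f * w. Then lcm(lcm(lcm(g, lcm(lcm(a, x), z)), c), q) * w + n ≤ f * w + n.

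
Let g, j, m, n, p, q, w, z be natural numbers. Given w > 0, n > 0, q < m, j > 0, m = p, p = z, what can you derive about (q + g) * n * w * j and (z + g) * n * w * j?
(q + g) * n * w * j < (z + g) * n * w * j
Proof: Since m = p and p = z, m = z. From q < m, q < z. Then q + g < z + g. Since n > 0, (q + g) * n < (z + g) * n. Since w > 0, (q + g) * n * w < (z + g) * n * w. Since j > 0, (q + g) * n * w * j < (z + g) * n * w * j.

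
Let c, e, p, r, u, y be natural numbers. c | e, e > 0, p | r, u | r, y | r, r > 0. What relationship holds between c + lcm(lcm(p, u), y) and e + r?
c + lcm(lcm(p, u), y) ≤ e + r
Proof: c | e and e > 0, so c ≤ e. p | r and u | r, therefore lcm(p, u) | r. y | r, so lcm(lcm(p, u), y) | r. r > 0, so lcm(lcm(p, u), y) ≤ r. Since c ≤ e, c + lcm(lcm(p, u), y) ≤ e + r.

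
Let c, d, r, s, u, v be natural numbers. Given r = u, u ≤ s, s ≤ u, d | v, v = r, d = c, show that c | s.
Because u ≤ s and s ≤ u, u = s. Since v = r and r = u, v = u. Since d | v, d | u. Since d = c, c | u. u = s, so c | s.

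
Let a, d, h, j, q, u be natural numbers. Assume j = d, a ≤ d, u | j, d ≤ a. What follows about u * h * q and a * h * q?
u * h * q | a * h * q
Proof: d ≤ a and a ≤ d, thus d = a. j = d, so j = a. Since u | j, u | a. Then u * h | a * h. Then u * h * q | a * h * q.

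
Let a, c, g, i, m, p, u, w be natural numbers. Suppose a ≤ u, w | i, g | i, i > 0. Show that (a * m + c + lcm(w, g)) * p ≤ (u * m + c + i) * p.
a ≤ u, so a * m ≤ u * m. Then a * m + c ≤ u * m + c. w | i and g | i, thus lcm(w, g) | i. i > 0, so lcm(w, g) ≤ i. Since a * m + c ≤ u * m + c, a * m + c + lcm(w, g) ≤ u * m + c + i. Then (a * m + c + lcm(w, g)) * p ≤ (u * m + c + i) * p.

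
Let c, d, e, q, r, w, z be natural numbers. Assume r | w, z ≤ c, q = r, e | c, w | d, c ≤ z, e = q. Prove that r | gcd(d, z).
r | w and w | d, hence r | d. e = q and q = r, so e = r. Since c ≤ z and z ≤ c, c = z. Since e | c, e | z. From e = r, r | z. Since r | d, r | gcd(d, z).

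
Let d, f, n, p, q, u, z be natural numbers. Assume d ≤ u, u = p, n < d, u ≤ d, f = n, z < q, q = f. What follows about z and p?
z < p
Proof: q = f and f = n, hence q = n. Because z < q, z < n. d ≤ u and u ≤ d, therefore d = u. u = p, so d = p. Since n < d, n < p. Since z < n, z < p.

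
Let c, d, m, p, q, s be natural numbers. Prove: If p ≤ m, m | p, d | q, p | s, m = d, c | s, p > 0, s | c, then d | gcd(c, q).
m | p and p > 0, so m ≤ p. p ≤ m, so p = m. Since m = d, p = d. Because s | c and c | s, s = c. Since p | s, p | c. Since p = d, d | c. d | q, so d | gcd(c, q).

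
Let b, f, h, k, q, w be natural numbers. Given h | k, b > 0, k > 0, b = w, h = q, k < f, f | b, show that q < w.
From h = q and h | k, q | k. k > 0, so q ≤ k. Since f | b and b > 0, f ≤ b. k < f, so k < b. Since b = w, k < w. q ≤ k, so q < w.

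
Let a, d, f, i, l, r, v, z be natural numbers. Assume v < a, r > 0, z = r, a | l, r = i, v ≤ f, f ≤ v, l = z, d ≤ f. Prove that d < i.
Since f ≤ v and v ≤ f, f = v. Since d ≤ f, d ≤ v. Because l = z and z = r, l = r. Because a | l, a | r. Since r > 0, a ≤ r. v < a, so v < r. From r = i, v < i. d ≤ v, so d < i.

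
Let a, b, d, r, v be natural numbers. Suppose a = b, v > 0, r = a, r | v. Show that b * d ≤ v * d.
r = a and r | v, thus a | v. v > 0, so a ≤ v. From a = b, b ≤ v. Then b * d ≤ v * d.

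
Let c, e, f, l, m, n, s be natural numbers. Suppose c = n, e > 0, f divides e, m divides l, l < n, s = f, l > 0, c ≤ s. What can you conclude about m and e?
m < e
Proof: Since m divides l and l > 0, m ≤ l. c = n and c ≤ s, thus n ≤ s. s = f, so n ≤ f. Since l < n, l < f. f divides e and e > 0, thus f ≤ e. l < f, so l < e. Since m ≤ l, m < e.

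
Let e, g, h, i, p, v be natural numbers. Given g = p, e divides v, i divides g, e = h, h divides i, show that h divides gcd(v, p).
Because e = h and e divides v, h divides v. g = p and i divides g, so i divides p. h divides i, so h divides p. h divides v, so h divides gcd(v, p).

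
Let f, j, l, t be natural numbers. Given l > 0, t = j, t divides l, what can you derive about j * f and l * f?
j * f ≤ l * f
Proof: t divides l and l > 0, hence t ≤ l. t = j, so j ≤ l. By multiplying by a non-negative, j * f ≤ l * f.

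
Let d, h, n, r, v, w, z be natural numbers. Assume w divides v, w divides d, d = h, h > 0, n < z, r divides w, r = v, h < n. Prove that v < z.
r = v and r divides w, so v divides w. Since w divides v, w = v. d = h and w divides d, hence w divides h. Since h > 0, w ≤ h. Because w = v, v ≤ h. Since h < n and n < z, h < z. v ≤ h, so v < z.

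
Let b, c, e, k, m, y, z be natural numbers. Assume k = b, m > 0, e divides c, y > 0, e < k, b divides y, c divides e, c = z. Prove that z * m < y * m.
e divides c and c divides e, so e = c. From c = z, e = z. Because k = b and e < k, e < b. Since e = z, z < b. From b divides y and y > 0, b ≤ y. From z < b, z < y. Since m > 0, by multiplying by a positive, z * m < y * m.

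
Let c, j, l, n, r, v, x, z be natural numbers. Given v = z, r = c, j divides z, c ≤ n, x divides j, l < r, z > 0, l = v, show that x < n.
x divides j and j divides z, thus x divides z. Since z > 0, x ≤ z. l = v and v = z, therefore l = z. r = c and l < r, so l < c. Because l = z, z < c. Since x ≤ z, x < c. c ≤ n, so x < n.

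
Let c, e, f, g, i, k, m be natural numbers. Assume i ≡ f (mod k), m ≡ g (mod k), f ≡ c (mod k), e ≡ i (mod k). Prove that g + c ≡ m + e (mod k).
Because e ≡ i (mod k) and i ≡ f (mod k), e ≡ f (mod k). Since f ≡ c (mod k), e ≡ c (mod k). m ≡ g (mod k), so m + e ≡ g + c (mod k). Then g + c ≡ m + e (mod k).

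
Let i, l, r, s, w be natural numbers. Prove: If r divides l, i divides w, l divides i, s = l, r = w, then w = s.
l divides i and i divides w, therefore l divides w. r = w and r divides l, thus w divides l. Because l divides w, l = w. s = l, so s = w. Then w = s.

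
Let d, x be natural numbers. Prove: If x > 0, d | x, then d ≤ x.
d | x and x > 0. By divisors are at most what they divide, d ≤ x.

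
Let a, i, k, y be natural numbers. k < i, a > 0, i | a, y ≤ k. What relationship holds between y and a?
y < a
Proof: From i | a and a > 0, i ≤ a. k < i, so k < a. Since y ≤ k, y < a.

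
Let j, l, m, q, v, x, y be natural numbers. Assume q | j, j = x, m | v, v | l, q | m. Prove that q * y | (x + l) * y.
j = x and q | j, thus q | x. q | m and m | v, therefore q | v. v | l, so q | l. q | x, so q | x + l. Then q * y | (x + l) * y.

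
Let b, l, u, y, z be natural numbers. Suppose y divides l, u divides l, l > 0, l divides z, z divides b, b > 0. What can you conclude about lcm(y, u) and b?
lcm(y, u) ≤ b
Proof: y divides l and u divides l, thus lcm(y, u) divides l. l > 0, so lcm(y, u) ≤ l. l divides z and z divides b, therefore l divides b. b > 0, so l ≤ b. lcm(y, u) ≤ l, so lcm(y, u) ≤ b.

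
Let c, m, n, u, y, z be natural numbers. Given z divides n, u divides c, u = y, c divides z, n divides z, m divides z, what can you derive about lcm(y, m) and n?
lcm(y, m) divides n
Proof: z divides n and n divides z, hence z = n. u divides c and c divides z, hence u divides z. Since u = y, y divides z. m divides z, so lcm(y, m) divides z. Since z = n, lcm(y, m) divides n.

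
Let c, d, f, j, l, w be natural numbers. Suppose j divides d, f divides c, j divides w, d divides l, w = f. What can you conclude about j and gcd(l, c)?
j divides gcd(l, c)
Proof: j divides d and d divides l, so j divides l. From w = f and j divides w, j divides f. f divides c, so j divides c. j divides l, so j divides gcd(l, c).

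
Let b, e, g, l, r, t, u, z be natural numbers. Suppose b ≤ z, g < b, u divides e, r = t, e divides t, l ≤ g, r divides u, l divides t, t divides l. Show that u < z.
Because l divides t and t divides l, l = t. From r = t and r divides u, t divides u. u divides e and e divides t, therefore u divides t. Since t divides u, t = u. Since l = t, l = u. l ≤ g and g < b, hence l < b. b ≤ z, so l < z. l = u, so u < z.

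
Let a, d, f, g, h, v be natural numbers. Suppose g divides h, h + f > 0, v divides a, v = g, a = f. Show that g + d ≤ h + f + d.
v = g and v divides a, thus g divides a. Because a = f, g divides f. g divides h, so g divides h + f. h + f > 0, so g ≤ h + f. Then g + d ≤ h + f + d.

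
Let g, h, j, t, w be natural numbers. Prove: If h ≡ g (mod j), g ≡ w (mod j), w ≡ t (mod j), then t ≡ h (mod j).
h ≡ g (mod j) and g ≡ w (mod j), hence h ≡ w (mod j). Since w ≡ t (mod j), h ≡ t (mod j). Then t ≡ h (mod j).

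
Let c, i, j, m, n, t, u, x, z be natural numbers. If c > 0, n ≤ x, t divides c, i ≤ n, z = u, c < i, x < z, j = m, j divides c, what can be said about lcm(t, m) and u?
lcm(t, m) < u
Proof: j = m and j divides c, hence m divides c. Since t divides c, lcm(t, m) divides c. Because c > 0, lcm(t, m) ≤ c. Since c < i, lcm(t, m) < i. i ≤ n, so lcm(t, m) < n. n ≤ x and x < z, hence n < z. Since z = u, n < u. Since lcm(t, m) < n, lcm(t, m) < u.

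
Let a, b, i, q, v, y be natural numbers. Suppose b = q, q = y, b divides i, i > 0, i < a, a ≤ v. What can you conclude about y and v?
y < v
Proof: b = q and q = y, hence b = y. b divides i and i > 0, hence b ≤ i. Since i < a, b < a. b = y, so y < a. Because a ≤ v, y < v.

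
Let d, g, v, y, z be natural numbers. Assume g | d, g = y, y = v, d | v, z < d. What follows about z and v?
z < v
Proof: Since g = y and g | d, y | d. Since y = v, v | d. d | v, so d = v. From z < d, z < v.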